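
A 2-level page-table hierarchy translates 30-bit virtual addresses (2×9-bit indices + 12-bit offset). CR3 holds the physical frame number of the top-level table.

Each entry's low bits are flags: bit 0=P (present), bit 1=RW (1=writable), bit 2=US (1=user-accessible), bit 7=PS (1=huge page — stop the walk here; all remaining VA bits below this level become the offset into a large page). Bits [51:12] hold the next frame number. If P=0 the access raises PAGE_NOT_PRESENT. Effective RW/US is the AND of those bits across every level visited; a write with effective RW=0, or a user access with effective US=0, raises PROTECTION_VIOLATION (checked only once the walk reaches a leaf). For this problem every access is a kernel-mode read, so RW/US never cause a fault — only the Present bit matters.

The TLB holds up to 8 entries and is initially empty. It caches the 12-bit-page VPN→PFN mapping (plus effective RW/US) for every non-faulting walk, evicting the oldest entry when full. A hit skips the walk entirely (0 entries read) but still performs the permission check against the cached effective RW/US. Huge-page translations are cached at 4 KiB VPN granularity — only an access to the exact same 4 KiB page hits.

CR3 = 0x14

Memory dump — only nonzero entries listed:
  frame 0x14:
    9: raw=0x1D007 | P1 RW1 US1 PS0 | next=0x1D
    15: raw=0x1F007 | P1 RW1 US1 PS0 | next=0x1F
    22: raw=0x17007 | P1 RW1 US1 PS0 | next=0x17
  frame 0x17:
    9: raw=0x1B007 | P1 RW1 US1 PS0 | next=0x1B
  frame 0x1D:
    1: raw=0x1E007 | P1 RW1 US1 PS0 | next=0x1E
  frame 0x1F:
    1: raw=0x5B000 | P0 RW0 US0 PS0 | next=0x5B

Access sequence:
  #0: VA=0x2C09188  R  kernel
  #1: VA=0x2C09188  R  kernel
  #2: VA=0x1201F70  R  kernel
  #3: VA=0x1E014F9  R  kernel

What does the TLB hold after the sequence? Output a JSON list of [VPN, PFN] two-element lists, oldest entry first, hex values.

Per-access translation:
#0 VA=0x2C09188 (r,kernel):
  L0 @0x14[22] → 0x17007  P=1,RW=1,US=1,PS=0
  L1 @0x17[9] → 0x1B007  P=1,RW=1,US=1,PS=0
  ⇒ phys 0x1B188  [2 reads]
#1 VA=0x2C09188 (r,kernel):
  TLB hit vpn=0x2C09 → PA=0x1B188
#2 VA=0x1201F70 (r,kernel):
  L0 @0x14[9] → 0x1D007  P=1,RW=1,US=1,PS=0
  L1 @0x1D[1] → 0x1E007  P=1,RW=1,US=1,PS=0
  ⇒ phys 0x1EF70  [2 reads]
#3 VA=0x1E014F9 (r,kernel):
  L0 @0x14[15] → 0x1F007  P=1,RW=1,US=1,PS=0
  L1 @0x1F[1] → 0x5B000  P=0,RW=0,US=0,PS=0
  ✗ PAGE_NOT_PRESENT  [2 reads]

TLB: [["0x2C09", "0x1B"], ["0x1201", "0x1E"]]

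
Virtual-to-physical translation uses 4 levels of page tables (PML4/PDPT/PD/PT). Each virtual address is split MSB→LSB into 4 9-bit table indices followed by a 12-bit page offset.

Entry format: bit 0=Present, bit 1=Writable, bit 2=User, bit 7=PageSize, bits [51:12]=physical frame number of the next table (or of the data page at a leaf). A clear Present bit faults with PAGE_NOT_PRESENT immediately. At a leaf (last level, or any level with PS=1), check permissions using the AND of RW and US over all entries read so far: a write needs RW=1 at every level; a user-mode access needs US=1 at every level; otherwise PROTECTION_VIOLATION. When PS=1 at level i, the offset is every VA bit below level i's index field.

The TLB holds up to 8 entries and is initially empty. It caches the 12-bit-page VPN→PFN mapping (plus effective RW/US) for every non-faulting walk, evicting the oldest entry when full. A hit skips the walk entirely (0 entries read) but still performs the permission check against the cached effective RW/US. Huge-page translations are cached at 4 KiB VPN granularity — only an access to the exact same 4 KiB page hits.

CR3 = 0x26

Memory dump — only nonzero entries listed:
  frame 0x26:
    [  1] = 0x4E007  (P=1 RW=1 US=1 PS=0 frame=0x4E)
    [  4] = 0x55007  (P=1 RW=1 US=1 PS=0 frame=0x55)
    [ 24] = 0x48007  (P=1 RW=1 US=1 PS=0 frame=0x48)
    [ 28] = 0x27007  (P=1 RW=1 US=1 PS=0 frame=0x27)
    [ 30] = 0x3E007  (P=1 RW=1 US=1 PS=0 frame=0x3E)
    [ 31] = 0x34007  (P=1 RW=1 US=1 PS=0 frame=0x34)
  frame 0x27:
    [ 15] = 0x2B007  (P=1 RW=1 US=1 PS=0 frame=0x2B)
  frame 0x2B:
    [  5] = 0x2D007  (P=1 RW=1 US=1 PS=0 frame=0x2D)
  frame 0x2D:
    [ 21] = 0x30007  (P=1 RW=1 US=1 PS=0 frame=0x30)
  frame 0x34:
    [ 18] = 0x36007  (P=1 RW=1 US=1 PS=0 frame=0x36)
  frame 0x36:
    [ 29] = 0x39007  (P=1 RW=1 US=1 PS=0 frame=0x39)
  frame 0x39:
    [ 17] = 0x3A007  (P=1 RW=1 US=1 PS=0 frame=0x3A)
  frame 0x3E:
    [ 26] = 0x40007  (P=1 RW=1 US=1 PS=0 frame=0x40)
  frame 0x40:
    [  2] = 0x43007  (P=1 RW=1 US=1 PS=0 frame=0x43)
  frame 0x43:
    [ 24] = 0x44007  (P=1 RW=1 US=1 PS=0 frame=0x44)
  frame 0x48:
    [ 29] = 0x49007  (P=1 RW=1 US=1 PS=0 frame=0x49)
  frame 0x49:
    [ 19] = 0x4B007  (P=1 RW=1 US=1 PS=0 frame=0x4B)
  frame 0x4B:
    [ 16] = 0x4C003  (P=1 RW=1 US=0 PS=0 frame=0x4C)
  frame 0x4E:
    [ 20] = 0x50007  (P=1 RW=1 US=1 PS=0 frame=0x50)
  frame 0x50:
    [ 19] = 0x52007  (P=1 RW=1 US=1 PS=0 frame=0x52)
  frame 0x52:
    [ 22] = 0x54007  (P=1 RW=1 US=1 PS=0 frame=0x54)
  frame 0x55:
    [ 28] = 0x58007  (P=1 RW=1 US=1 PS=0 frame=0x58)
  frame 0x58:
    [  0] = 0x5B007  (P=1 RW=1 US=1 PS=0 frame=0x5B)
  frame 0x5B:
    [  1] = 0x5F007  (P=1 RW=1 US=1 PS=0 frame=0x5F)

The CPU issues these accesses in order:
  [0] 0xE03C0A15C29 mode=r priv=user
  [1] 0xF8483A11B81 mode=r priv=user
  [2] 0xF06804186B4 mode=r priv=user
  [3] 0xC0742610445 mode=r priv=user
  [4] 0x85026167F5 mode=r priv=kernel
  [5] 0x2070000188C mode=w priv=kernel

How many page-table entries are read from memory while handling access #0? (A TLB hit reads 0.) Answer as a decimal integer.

Walk each access:
#0 VA=0xE03C0A15C29 (r,user):
  lvl0: tbl 0x26, slot 28 ⇒ 0x27007 (P1/RW1/US1/PS0)
  lvl1: tbl 0x27, slot 15 ⇒ 0x2B007 (P1/RW1/US1/PS0)
  lvl2: tbl 0x2B, slot 5 ⇒ 0x2D007 (P1/RW1/US1/PS0)
  lvl3: tbl 0x2D, slot 21 ⇒ 0x30007 (P1/RW1/US1/PS0)
  ✓ 0x30C29  — 4 lookups
#1 VA=0xF8483A11B81 (r,user):
  lvl0: tbl 0x26, slot 31 ⇒ 0x34007 (P1/RW1/US1/PS0)
  lvl1: tbl 0x34, slot 18 ⇒ 0x36007 (P1/RW1/US1/PS0)
  lvl2: tbl 0x36, slot 29 ⇒ 0x39007 (P1/RW1/US1/PS0)
  lvl3: tbl 0x39, slot 17 ⇒ 0x3A007 (P1/RW1/US1/PS0)
  ✓ 0x3AB81  — 4 lookups
#2 VA=0xF06804186B4 (r,user):
  lvl0: tbl 0x26, slot 30 ⇒ 0x3E007 (P1/RW1/US1/PS0)
  lvl1: tbl 0x3E, slot 26 ⇒ 0x40007 (P1/RW1/US1/PS0)
  lvl2: tbl 0x40, slot 2 ⇒ 0x43007 (P1/RW1/US1/PS0)
  lvl3: tbl 0x43, slot 24 ⇒ 0x44007 (P1/RW1/US1/PS0)
  ✓ 0x446B4  — 4 lookups
#3 VA=0xC0742610445 (r,user):
  lvl0: tbl 0x26, slot 24 ⇒ 0x48007 (P1/RW1/US1/PS0)
  lvl1: tbl 0x48, slot 29 ⇒ 0x49007 (P1/RW1/US1/PS0)
  lvl2: tbl 0x49, slot 19 ⇒ 0x4B007 (P1/RW1/US1/PS0)
  lvl3: tbl 0x4B, slot 16 ⇒ 0x4C003 (P1/RW1/US0/PS0)
  ⇒ fault: PROTECTION_VIOLATION  — 4 lookups
#4 VA=0x85026167F5 (r,kernel):
  lvl0: tbl 0x26, slot 1 ⇒ 0x4E007 (P1/RW1/US1/PS0)
  lvl1: tbl 0x4E, slot 20 ⇒ 0x50007 (P1/RW1/US1/PS0)
  lvl2: tbl 0x50, slot 19 ⇒ 0x52007 (P1/RW1/US1/PS0)
  lvl3: tbl 0x52, slot 22 ⇒ 0x54007 (P1/RW1/US1/PS0)
  ✓ 0x547F5  — 4 lookups
#5 VA=0x2070000188C (w,kernel):
  lvl0: tbl 0x26, slot 4 ⇒ 0x55007 (P1/RW1/US1/PS0)
  lvl1: tbl 0x55, slot 28 ⇒ 0x58007 (P1/RW1/US1/PS0)
  lvl2: tbl 0x58, slot 0 ⇒ 0x5B007 (P1/RW1/US1/PS0)
  lvl3: tbl 0x5B, slot 1 ⇒ 0x5F007 (P1/RW1/US1/PS0)
  ✓ 0x5F88C  — 4 lookups

Entries read for #0: 4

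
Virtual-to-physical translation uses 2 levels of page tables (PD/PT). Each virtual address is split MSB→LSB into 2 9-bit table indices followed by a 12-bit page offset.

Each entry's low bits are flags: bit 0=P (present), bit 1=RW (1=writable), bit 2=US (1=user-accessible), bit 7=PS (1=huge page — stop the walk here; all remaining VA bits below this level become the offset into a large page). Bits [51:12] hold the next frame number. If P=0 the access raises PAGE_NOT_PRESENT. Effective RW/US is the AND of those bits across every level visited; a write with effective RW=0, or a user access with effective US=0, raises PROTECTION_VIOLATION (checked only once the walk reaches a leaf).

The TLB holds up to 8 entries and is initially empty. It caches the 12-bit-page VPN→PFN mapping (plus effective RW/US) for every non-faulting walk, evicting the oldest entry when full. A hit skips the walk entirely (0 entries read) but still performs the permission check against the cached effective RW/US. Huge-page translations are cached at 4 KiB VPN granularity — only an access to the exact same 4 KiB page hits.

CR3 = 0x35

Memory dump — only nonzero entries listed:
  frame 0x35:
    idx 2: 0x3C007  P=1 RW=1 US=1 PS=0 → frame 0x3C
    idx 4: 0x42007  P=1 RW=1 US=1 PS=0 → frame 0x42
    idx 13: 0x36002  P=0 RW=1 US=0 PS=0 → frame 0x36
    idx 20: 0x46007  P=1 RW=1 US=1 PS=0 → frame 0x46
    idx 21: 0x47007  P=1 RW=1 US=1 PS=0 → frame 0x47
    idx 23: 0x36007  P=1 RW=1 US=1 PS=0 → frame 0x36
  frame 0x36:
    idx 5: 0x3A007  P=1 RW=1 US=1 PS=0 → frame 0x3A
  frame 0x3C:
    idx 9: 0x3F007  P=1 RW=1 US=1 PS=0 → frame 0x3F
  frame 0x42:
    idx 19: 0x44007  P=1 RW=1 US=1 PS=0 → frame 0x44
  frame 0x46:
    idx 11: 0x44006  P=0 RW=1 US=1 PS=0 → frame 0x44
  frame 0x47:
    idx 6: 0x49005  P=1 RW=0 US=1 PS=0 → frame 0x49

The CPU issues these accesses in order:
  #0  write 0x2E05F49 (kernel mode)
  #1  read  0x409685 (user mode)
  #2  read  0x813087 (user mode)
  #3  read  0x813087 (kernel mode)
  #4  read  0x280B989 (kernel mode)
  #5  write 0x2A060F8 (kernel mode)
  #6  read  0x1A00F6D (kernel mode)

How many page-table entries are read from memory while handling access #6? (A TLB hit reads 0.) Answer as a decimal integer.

Per-access translation:
#0 VA=0x2E05F49 (w,kernel):
  [0] read 0x35 idx=23: raw=0x36007 flags P=1 W=1 U=1 S=0
  [1] read 0x36 idx=5: raw=0x3A007 flags P=1 W=1 U=1 S=0
  ✓ 0x3AF49  — 2 lookups
#1 VA=0x409685 (r,user):
  [0] read 0x35 idx=2: raw=0x3C007 flags P=1 W=1 U=1 S=0
  [1] read 0x3C idx=9: raw=0x3F007 flags P=1 W=1 U=1 S=0
  ✓ 0x3F685  — 2 lookups
#2 VA=0x813087 (r,user):
  [0] read 0x35 idx=4: raw=0x42007 flags P=1 W=1 U=1 S=0
  [1] read 0x42 idx=19: raw=0x44007 flags P=1 W=1 U=1 S=0
  ✓ 0x44087  — 2 lookups
#3 VA=0x813087 (r,kernel):
  TLB hit vpn=0x813 → PA=0x44087
#4 VA=0x280B989 (r,kernel):
  [0] read 0x35 idx=20: raw=0x46007 flags P=1 W=1 U=1 S=0
  [1] read 0x46 idx=11: raw=0x44006 flags P=0 W=1 U=1 S=0
  ⇒ fault: PAGE_NOT_PRESENT  — 2 lookups
#5 VA=0x2A060F8 (w,kernel):
  [0] read 0x35 idx=21: raw=0x47007 flags P=1 W=1 U=1 S=0
  [1] read 0x47 idx=6: raw=0x49005 flags P=1 W=0 U=1 S=0
  ⇒ fault: PROTECTION_VIOLATION  — 2 lookups
#6 VA=0x1A00F6D (r,kernel):
  [0] read 0x35 idx=13: raw=0x36002 flags P=0 W=1 U=0 S=0
  ⇒ fault: PAGE_NOT_PRESENT  — 1 lookups

Entries read for #6: 1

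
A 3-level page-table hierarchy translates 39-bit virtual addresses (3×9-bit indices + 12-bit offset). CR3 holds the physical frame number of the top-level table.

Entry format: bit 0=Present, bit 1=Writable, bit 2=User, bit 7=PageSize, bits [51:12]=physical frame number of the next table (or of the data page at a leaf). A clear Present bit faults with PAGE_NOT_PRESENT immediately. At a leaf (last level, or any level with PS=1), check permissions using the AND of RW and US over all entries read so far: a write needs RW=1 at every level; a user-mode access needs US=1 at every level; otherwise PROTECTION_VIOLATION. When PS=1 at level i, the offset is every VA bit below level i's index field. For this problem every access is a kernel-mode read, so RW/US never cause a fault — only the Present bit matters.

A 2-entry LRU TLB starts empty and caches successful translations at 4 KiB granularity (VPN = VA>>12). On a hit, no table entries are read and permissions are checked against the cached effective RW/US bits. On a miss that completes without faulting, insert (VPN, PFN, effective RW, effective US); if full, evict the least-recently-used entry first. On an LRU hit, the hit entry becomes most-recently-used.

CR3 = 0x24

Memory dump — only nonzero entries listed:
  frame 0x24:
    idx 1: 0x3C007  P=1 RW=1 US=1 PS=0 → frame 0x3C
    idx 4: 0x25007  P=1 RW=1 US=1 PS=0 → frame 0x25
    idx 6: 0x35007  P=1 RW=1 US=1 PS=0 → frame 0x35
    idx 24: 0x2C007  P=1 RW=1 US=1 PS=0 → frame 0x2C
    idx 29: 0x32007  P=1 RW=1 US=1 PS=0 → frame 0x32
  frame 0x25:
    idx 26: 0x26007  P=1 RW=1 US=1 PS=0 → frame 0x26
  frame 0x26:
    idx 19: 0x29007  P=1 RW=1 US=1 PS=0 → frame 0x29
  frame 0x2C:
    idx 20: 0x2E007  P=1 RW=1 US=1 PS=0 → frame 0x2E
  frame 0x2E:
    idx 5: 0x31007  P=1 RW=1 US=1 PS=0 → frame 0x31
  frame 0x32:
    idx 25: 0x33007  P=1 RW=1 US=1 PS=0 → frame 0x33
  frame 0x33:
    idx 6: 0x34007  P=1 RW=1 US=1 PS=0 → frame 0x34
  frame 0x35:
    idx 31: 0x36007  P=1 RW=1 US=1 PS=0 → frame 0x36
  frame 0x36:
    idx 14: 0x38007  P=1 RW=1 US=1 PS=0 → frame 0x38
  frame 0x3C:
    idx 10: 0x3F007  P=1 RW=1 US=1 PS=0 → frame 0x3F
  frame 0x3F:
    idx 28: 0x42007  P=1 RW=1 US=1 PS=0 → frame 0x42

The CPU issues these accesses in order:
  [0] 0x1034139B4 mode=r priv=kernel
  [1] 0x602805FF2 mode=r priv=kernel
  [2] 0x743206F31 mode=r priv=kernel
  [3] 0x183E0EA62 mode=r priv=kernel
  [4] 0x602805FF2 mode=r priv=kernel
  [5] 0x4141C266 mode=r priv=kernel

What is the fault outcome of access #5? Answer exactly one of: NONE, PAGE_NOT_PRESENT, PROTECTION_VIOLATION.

Per-access translation:
#0 VA=0x1034139B4 (r,kernel):
  L0: frame=0x24 idx=4 entry=0x25007 [P=1 RW=1 US=1 PS=0]
  L1: frame=0x25 idx=26 entry=0x26007 [P=1 RW=1 US=1 PS=0]
  L2: frame=0x26 idx=19 entry=0x29007 [P=1 RW=1 US=1 PS=0]
  ✓ 0x299B4  — 3 lookups
#1 VA=0x602805FF2 (r,kernel):
  L0: frame=0x24 idx=24 entry=0x2C007 [P=1 RW=1 US=1 PS=0]
  L1: frame=0x2C idx=20 entry=0x2E007 [P=1 RW=1 US=1 PS=0]
  L2: frame=0x2E idx=5 entry=0x31007 [P=1 RW=1 US=1 PS=0]
  ✓ 0x31FF2  — 3 lookups
#2 VA=0x743206F31 (r,kernel):
  L0: frame=0x24 idx=29 entry=0x32007 [P=1 RW=1 US=1 PS=0]
  L1: frame=0x32 idx=25 entry=0x33007 [P=1 RW=1 US=1 PS=0]
  L2: frame=0x33 idx=6 entry=0x34007 [P=1 RW=1 US=1 PS=0]
  ✓ 0x34F31  — 3 lookups
#3 VA=0x183E0EA62 (r,kernel):
  L0: frame=0x24 idx=6 entry=0x35007 [P=1 RW=1 US=1 PS=0]
  L1: frame=0x35 idx=31 entry=0x36007 [P=1 RW=1 US=1 PS=0]
  L2: frame=0x36 idx=14 entry=0x38007 [P=1 RW=1 US=1 PS=0]
  ✓ 0x38A62  — 3 lookups
#4 VA=0x602805FF2 (r,kernel):
  L0: frame=0x24 idx=24 entry=0x2C007 [P=1 RW=1 US=1 PS=0]
  L1: frame=0x2C idx=20 entry=0x2E007 [P=1 RW=1 US=1 PS=0]
  L2: frame=0x2E idx=5 entry=0x31007 [P=1 RW=1 US=1 PS=0]
  ✓ 0x31FF2  — 3 lookups
#5 VA=0x4141C266 (r,kernel):
  L0: frame=0x24 idx=1 entry=0x3C007 [P=1 RW=1 US=1 PS=0]
  L1: frame=0x3C idx=10 entry=0x3F007 [P=1 RW=1 US=1 PS=0]
  L2: frame=0x3F idx=28 entry=0x42007 [P=1 RW=1 US=1 PS=0]
  ✓ 0x42266  — 3 lookups

Access #5 fault: NONE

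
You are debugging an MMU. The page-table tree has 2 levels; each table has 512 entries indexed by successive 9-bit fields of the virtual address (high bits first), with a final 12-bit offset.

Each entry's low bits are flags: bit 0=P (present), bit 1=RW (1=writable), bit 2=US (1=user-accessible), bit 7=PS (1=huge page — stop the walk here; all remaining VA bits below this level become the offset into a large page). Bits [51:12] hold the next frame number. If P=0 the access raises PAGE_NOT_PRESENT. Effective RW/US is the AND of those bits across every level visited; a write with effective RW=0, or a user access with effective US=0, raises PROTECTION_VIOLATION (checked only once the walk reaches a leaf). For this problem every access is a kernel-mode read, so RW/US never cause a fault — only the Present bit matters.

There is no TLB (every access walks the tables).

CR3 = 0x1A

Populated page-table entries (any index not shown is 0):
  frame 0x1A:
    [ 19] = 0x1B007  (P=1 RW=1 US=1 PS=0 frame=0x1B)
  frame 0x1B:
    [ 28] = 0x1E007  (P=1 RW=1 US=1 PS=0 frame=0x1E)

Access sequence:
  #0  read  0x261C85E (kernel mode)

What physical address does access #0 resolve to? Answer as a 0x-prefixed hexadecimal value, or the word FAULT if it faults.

Walk each access:
#0 VA=0x261C85E (r,kernel):
  L0: frame=0x1A idx=19 entry=0x1B007 [P=1 RW=1 US=1 PS=0]
  L1: frame=0x1B idx=28 entry=0x1E007 [P=1 RW=1 US=1 PS=0]
  ✓ 0x1E85E  — 2 lookups

Access #0 PA: 0x1E85E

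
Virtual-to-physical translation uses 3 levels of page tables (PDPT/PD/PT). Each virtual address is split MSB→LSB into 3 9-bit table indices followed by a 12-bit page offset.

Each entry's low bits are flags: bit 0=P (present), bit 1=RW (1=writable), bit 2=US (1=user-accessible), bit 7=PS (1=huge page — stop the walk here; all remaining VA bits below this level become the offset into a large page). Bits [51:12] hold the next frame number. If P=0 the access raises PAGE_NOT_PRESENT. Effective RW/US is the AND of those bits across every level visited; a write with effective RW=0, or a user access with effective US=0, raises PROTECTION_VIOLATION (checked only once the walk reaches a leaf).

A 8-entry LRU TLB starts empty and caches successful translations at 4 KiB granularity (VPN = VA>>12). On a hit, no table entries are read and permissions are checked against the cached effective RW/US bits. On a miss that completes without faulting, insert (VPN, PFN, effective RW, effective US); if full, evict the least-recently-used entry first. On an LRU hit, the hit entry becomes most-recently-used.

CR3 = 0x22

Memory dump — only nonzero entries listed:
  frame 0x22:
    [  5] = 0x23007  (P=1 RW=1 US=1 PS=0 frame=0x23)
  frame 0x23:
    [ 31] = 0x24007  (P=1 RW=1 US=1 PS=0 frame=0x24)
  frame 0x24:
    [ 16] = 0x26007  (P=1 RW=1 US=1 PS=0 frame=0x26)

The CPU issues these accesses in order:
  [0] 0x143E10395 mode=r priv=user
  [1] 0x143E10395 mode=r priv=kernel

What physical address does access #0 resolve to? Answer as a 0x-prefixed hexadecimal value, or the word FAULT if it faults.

Trace:
#0 VA=0x143E10395 (r,user):
  lvl0: tbl 0x22, slot 5 ⇒ 0x23007 (P1/RW1/US1/PS0)
  lvl1: tbl 0x23, slot 31 ⇒ 0x24007 (P1/RW1/US1/PS0)
  lvl2: tbl 0x24, slot 16 ⇒ 0x26007 (P1/RW1/US1/PS0)
  → PA=0x26395  (3 entries read)
#1 VA=0x143E10395 (r,kernel):
  TLB hit vpn=0x143E10 → PA=0x26395

Access #0 PA: 0x26395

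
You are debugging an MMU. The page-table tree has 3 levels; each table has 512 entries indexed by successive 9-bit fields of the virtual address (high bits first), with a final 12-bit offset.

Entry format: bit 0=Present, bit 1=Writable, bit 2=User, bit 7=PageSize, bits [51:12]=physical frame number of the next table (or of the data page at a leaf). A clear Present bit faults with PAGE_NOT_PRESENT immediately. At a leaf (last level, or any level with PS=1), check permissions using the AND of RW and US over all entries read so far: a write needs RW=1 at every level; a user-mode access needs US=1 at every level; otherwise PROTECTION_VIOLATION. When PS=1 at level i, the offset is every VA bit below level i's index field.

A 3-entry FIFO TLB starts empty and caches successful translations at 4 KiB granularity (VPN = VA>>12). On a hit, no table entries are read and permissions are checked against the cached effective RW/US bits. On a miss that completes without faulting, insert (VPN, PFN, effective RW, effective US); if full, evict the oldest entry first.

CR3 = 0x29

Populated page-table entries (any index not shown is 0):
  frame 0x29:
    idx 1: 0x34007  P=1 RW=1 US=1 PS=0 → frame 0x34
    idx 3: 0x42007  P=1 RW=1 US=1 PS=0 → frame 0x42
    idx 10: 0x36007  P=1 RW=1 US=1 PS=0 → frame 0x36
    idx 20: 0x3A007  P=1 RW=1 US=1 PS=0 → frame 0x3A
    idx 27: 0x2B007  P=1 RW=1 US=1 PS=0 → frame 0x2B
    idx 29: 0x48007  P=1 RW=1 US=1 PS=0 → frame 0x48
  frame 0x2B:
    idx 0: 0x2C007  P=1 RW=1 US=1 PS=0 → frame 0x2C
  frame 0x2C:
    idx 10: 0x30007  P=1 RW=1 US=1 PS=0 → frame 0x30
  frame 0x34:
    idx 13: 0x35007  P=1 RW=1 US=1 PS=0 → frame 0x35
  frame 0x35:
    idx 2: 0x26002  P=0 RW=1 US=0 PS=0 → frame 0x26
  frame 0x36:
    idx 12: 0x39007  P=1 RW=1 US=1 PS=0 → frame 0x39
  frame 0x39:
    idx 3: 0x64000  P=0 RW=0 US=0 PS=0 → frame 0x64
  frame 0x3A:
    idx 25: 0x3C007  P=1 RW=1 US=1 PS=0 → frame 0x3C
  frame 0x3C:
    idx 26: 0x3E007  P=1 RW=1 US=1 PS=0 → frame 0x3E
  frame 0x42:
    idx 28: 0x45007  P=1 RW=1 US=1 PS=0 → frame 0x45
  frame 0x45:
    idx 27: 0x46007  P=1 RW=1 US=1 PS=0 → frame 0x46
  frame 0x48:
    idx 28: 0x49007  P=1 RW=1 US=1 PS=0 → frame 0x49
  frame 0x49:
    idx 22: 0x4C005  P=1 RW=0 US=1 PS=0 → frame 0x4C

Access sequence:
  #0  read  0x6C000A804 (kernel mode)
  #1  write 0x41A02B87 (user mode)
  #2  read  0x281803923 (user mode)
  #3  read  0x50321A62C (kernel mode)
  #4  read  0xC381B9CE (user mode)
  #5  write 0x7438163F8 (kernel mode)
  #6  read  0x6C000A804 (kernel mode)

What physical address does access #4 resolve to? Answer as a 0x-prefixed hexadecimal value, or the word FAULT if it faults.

Per-access translation:
#0 VA=0x6C000A804 (r,kernel):
  lvl0: tbl 0x29, slot 27 ⇒ 0x2B007 (P1/RW1/US1/PS0)
  lvl1: tbl 0x2B, slot 0 ⇒ 0x2C007 (P1/RW1/US1/PS0)
  lvl2: tbl 0x2C, slot 10 ⇒ 0x30007 (P1/RW1/US1/PS0)
  ⇒ phys 0x30804  [3 reads]
#1 VA=0x41A02B87 (w,user):
  lvl0: tbl 0x29, slot 1 ⇒ 0x34007 (P1/RW1/US1/PS0)
  lvl1: tbl 0x34, slot 13 ⇒ 0x35007 (P1/RW1/US1/PS0)
  lvl2: tbl 0x35, slot 2 ⇒ 0x26002 (P0/RW1/US0/PS0)
  → PAGE_NOT_PRESENT  (3 entries read)
#2 VA=0x281803923 (r,user):
  lvl0: tbl 0x29, slot 10 ⇒ 0x36007 (P1/RW1/US1/PS0)
  lvl1: tbl 0x36, slot 12 ⇒ 0x39007 (P1/RW1/US1/PS0)
  lvl2: tbl 0x39, slot 3 ⇒ 0x64000 (P0/RW0/US0/PS0)
  → PAGE_NOT_PRESENT  (3 entries read)
#3 VA=0x50321A62C (r,kernel):
  lvl0: tbl 0x29, slot 20 ⇒ 0x3A007 (P1/RW1/US1/PS0)
  lvl1: tbl 0x3A, slot 25 ⇒ 0x3C007 (P1/RW1/US1/PS0)
  lvl2: tbl 0x3C, slot 26 ⇒ 0x3E007 (P1/RW1/US1/PS0)
  ⇒ phys 0x3E62C  [3 reads]
#4 VA=0xC381B9CE (r,user):
  lvl0: tbl 0x29, slot 3 ⇒ 0x42007 (P1/RW1/US1/PS0)
  lvl1: tbl 0x42, slot 28 ⇒ 0x45007 (P1/RW1/US1/PS0)
  lvl2: tbl 0x45, slot 27 ⇒ 0x46007 (P1/RW1/US1/PS0)
  ⇒ phys 0x469CE  [3 reads]
#5 VA=0x7438163F8 (w,kernel):
  lvl0: tbl 0x29, slot 29 ⇒ 0x48007 (P1/RW1/US1/PS0)
  lvl1: tbl 0x48, slot 28 ⇒ 0x49007 (P1/RW1/US1/PS0)
  lvl2: tbl 0x49, slot 22 ⇒ 0x4C005 (P1/RW0/US1/PS0)
  → PROTECTION_VIOLATION  (3 entries read)
#6 VA=0x6C000A804 (r,kernel):
  TLB hit vpn=0x6C000A → PA=0x30804

Access #4 PA: 0x469CE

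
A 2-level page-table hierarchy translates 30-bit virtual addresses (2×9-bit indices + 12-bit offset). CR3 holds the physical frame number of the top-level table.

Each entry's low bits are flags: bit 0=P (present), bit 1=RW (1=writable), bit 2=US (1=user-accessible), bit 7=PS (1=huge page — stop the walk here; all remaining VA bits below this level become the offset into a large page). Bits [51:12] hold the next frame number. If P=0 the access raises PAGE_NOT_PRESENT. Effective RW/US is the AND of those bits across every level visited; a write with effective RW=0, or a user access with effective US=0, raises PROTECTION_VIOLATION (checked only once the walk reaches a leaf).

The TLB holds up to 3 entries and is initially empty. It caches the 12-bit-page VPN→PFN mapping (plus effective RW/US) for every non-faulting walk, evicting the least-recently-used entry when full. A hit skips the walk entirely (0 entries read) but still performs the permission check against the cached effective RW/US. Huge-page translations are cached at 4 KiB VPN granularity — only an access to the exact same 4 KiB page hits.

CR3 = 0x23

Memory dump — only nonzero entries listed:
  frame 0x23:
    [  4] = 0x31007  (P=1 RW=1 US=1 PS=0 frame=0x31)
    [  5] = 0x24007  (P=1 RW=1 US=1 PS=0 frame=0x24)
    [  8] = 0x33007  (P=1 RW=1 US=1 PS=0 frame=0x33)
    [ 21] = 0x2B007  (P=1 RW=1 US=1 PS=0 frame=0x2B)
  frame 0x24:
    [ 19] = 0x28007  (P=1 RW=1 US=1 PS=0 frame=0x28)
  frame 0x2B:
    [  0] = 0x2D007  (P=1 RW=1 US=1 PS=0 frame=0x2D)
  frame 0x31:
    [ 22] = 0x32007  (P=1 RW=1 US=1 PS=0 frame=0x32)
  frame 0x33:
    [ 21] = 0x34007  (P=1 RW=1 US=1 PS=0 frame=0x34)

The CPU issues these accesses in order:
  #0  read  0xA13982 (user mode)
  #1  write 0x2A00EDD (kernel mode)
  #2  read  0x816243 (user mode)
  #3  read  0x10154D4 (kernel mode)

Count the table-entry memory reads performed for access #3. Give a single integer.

Per-access translation:
#0 VA=0xA13982 (r,user):
  L0: frame=0x23 idx=5 entry=0x24007 [P=1 RW=1 US=1 PS=0]
  L1: frame=0x24 idx=19 entry=0x28007 [P=1 RW=1 US=1 PS=0]
  ⇒ phys 0x28982  [2 reads]
#1 VA=0x2A00EDD (w,kernel):
  L0: frame=0x23 idx=21 entry=0x2B007 [P=1 RW=1 US=1 PS=0]
  L1: frame=0x2B idx=0 entry=0x2D007 [P=1 RW=1 US=1 PS=0]
  ⇒ phys 0x2DEDD  [2 reads]
#2 VA=0x816243 (r,user):
  L0: frame=0x23 idx=4 entry=0x31007 [P=1 RW=1 US=1 PS=0]
  L1: frame=0x31 idx=22 entry=0x32007 [P=1 RW=1 US=1 PS=0]
  ⇒ phys 0x32243  [2 reads]
#3 VA=0x10154D4 (r,kernel):
  L0: frame=0x23 idx=8 entry=0x33007 [P=1 RW=1 US=1 PS=0]
  L1: frame=0x33 idx=21 entry=0x34007 [P=1 RW=1 US=1 PS=0]
  ⇒ phys 0x344D4  [2 reads]

Entries read for #3: 2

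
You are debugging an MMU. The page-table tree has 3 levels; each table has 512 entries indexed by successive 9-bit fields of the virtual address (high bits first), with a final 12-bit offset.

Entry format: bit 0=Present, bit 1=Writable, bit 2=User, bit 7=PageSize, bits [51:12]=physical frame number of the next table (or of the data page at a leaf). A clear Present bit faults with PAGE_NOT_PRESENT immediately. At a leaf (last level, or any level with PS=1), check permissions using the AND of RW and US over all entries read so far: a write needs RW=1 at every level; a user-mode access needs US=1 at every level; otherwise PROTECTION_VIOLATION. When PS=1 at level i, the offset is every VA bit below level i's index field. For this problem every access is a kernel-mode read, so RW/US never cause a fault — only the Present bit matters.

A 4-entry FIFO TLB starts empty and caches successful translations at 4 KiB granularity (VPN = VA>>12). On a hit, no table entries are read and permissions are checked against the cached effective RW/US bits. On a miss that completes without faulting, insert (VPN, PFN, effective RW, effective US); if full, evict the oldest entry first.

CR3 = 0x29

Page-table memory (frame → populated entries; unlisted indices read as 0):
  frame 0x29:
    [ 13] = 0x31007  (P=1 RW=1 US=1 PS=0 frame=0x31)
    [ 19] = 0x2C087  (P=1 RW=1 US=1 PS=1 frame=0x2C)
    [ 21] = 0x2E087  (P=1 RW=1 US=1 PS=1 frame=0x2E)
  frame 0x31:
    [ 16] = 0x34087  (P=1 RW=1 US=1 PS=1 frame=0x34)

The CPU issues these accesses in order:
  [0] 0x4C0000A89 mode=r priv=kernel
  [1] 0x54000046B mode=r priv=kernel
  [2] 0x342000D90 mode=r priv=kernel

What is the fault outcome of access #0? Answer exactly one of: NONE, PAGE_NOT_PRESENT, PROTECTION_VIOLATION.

Trace:
#0 VA=0x4C0000A89 (r,kernel):
  lvl0: tbl 0x29, slot 19 ⇒ 0x2C087 (P1/RW1/US1/PS1)
  → PA=0x2CA89 (huge @L0)  (1 entries read)
#1 VA=0x54000046B (r,kernel):
  lvl0: tbl 0x29, slot 21 ⇒ 0x2E087 (P1/RW1/US1/PS1)
  → PA=0x2E46B (huge @L0)  (1 entries read)
#2 VA=0x342000D90 (r,kernel):
  lvl0: tbl 0x29, slot 13 ⇒ 0x31007 (P1/RW1/US1/PS0)
  lvl1: tbl 0x31, slot 16 ⇒ 0x34087 (P1/RW1/US1/PS1)
  → PA=0x34D90 (huge @L1)  (2 entries read)

Access #0 fault: NONE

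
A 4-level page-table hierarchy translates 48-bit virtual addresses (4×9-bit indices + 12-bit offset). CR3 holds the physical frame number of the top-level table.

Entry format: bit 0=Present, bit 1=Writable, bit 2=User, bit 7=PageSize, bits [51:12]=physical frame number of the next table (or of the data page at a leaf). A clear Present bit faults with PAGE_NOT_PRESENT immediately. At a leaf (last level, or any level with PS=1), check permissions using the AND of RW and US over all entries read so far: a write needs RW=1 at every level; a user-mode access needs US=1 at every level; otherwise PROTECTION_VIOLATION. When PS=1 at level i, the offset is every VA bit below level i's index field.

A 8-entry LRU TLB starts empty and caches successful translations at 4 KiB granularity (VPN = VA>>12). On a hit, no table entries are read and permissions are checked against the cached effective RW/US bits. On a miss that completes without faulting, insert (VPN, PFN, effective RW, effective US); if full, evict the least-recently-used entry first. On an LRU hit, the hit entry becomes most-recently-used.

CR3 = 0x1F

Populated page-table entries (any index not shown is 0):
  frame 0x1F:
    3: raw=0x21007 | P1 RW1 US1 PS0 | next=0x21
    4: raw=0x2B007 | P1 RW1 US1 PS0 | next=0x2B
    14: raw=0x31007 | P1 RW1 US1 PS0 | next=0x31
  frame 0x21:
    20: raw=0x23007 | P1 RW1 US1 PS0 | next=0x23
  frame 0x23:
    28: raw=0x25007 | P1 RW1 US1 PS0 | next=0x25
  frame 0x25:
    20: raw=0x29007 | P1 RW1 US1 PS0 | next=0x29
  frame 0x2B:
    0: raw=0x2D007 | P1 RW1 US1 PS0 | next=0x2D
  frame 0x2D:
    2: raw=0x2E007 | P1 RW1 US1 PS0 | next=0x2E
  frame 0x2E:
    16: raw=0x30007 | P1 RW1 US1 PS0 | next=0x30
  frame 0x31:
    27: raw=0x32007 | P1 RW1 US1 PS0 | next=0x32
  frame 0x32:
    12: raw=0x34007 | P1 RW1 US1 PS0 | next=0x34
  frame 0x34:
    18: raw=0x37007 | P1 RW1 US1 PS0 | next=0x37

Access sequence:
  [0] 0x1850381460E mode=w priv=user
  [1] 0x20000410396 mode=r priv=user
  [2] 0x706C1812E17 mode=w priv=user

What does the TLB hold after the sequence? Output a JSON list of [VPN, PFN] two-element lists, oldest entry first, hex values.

Per-access translation:
#0 VA=0x1850381460E (w,user):
  L0: frame=0x1F idx=3 entry=0x21007 [P=1 RW=1 US=1 PS=0]
  L1: frame=0x21 idx=20 entry=0x23007 [P=1 RW=1 US=1 PS=0]
  L2: frame=0x23 idx=28 entry=0x25007 [P=1 RW=1 US=1 PS=0]
  L3: frame=0x25 idx=20 entry=0x29007 [P=1 RW=1 US=1 PS=0]
  ✓ 0x2960E  — 4 lookups
#1 VA=0x20000410396 (r,user):
  L0: frame=0x1F idx=4 entry=0x2B007 [P=1 RW=1 US=1 PS=0]
  L1: frame=0x2B idx=0 entry=0x2D007 [P=1 RW=1 US=1 PS=0]
  L2: frame=0x2D idx=2 entry=0x2E007 [P=1 RW=1 US=1 PS=0]
  L3: frame=0x2E idx=16 entry=0x30007 [P=1 RW=1 US=1 PS=0]
  ✓ 0x30396  — 4 lookups
#2 VA=0x706C1812E17 (w,user):
  L0: frame=0x1F idx=14 entry=0x31007 [P=1 RW=1 US=1 PS=0]
  L1: frame=0x31 idx=27 entry=0x32007 [P=1 RW=1 US=1 PS=0]
  L2: frame=0x32 idx=12 entry=0x34007 [P=1 RW=1 US=1 PS=0]
  L3: frame=0x34 idx=18 entry=0x37007 [P=1 RW=1 US=1 PS=0]
  ✓ 0x37E17  — 4 lookups

TLB: [["0x18503814", "0x29"], ["0x20000410", "0x30"], ["0x706C1812", "0x37"]]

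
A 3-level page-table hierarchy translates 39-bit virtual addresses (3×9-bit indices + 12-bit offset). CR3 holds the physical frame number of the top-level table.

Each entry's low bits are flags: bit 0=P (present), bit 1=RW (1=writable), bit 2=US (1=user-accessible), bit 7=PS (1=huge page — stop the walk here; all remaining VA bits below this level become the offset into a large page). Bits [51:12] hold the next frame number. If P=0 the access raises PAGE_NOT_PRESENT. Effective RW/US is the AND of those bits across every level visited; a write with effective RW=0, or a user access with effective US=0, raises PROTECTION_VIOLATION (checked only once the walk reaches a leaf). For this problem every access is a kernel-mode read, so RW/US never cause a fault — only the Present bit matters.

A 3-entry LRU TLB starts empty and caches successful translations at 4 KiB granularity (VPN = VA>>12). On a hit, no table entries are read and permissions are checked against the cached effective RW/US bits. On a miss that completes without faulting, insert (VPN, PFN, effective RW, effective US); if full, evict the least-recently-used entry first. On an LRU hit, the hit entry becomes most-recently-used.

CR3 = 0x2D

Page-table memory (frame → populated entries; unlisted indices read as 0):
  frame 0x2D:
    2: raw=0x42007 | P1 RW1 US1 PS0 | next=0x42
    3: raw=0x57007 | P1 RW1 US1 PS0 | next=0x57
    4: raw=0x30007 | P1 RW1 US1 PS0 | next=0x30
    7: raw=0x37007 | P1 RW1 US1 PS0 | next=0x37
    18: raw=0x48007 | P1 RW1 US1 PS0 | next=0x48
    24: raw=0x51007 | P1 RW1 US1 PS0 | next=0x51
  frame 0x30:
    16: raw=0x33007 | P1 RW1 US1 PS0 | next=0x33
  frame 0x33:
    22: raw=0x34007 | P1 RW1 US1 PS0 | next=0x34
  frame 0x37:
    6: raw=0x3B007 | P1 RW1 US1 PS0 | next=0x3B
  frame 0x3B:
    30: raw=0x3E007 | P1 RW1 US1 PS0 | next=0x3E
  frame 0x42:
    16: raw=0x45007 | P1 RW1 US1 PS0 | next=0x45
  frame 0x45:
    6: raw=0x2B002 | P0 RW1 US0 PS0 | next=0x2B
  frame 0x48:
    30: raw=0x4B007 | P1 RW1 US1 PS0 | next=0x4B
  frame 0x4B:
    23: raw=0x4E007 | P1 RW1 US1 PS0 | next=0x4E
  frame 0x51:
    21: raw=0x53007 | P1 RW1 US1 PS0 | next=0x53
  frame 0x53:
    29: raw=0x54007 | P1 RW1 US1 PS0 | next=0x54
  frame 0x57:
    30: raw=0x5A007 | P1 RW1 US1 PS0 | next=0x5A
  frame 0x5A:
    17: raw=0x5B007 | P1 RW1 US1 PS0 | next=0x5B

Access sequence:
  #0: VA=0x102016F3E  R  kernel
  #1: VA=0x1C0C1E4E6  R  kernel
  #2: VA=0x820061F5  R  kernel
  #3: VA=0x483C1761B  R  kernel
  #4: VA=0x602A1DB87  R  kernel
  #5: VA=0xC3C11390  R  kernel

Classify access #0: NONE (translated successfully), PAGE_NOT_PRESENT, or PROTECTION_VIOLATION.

Walk each access:
#0 VA=0x102016F3E (r,kernel):
  lvl0: tbl 0x2D, slot 4 ⇒ 0x30007 (P1/RW1/US1/PS0)
  lvl1: tbl 0x30, slot 16 ⇒ 0x33007 (P1/RW1/US1/PS0)
  lvl2: tbl 0x33, slot 22 ⇒ 0x34007 (P1/RW1/US1/PS0)
  ⇒ phys 0x34F3E  [3 reads]
#1 VA=0x1C0C1E4E6 (r,kernel):
  lvl0: tbl 0x2D, slot 7 ⇒ 0x37007 (P1/RW1/US1/PS0)
  lvl1: tbl 0x37, slot 6 ⇒ 0x3B007 (P1/RW1/US1/PS0)
  lvl2: tbl 0x3B, slot 30 ⇒ 0x3E007 (P1/RW1/US1/PS0)
  ⇒ phys 0x3E4E6  [3 reads]
#2 VA=0x820061F5 (r,kernel):
  lvl0: tbl 0x2D, slot 2 ⇒ 0x42007 (P1/RW1/US1/PS0)
  lvl1: tbl 0x42, slot 16 ⇒ 0x45007 (P1/RW1/US1/PS0)
  lvl2: tbl 0x45, slot 6 ⇒ 0x2B002 (P0/RW1/US0/PS0)
  → PAGE_NOT_PRESENT  (3 entries read)
#3 VA=0x483C1761B (r,kernel):
  lvl0: tbl 0x2D, slot 18 ⇒ 0x48007 (P1/RW1/US1/PS0)
  lvl1: tbl 0x48, slot 30 ⇒ 0x4B007 (P1/RW1/US1/PS0)
  lvl2: tbl 0x4B, slot 23 ⇒ 0x4E007 (P1/RW1/US1/PS0)
  ⇒ phys 0x4E61B  [3 reads]
#4 VA=0x602A1DB87 (r,kernel):
  lvl0: tbl 0x2D, slot 24 ⇒ 0x51007 (P1/RW1/US1/PS0)
  lvl1: tbl 0x51, slot 21 ⇒ 0x53007 (P1/RW1/US1/PS0)
  lvl2: tbl 0x53, slot 29 ⇒ 0x54007 (P1/RW1/US1/PS0)
  ⇒ phys 0x54B87  [3 reads]
#5 VA=0xC3C11390 (r,kernel):
  lvl0: tbl 0x2D, slot 3 ⇒ 0x57007 (P1/RW1/US1/PS0)
  lvl1: tbl 0x57, slot 30 ⇒ 0x5A007 (P1/RW1/US1/PS0)
  lvl2: tbl 0x5A, slot 17 ⇒ 0x5B007 (P1/RW1/US1/PS0)
  ⇒ phys 0x5B390  [3 reads]

Access #0 fault: NONE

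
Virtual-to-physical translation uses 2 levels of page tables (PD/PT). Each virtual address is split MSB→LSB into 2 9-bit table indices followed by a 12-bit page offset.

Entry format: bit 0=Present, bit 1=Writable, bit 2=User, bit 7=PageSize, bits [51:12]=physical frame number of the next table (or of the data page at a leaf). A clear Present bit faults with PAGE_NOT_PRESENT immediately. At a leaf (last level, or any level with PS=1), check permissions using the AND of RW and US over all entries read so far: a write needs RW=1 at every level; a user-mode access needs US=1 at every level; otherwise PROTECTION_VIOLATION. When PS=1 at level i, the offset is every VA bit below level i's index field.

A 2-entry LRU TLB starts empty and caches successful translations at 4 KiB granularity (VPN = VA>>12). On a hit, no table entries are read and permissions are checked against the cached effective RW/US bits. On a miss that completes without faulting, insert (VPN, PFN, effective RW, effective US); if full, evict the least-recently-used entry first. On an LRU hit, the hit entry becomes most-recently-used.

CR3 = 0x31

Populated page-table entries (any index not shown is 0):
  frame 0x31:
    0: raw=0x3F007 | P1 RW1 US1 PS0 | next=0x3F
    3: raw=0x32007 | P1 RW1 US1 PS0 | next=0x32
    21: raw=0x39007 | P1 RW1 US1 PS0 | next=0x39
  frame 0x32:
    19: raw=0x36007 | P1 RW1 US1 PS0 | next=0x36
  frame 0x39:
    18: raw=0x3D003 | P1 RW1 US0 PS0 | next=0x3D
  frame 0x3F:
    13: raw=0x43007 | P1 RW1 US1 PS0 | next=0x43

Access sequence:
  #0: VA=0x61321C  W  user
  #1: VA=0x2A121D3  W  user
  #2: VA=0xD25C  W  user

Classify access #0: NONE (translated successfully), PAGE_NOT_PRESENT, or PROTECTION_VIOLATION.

Per-access translation:
#0 VA=0x61321C (w,user):
  [0] read 0x31 idx=3: raw=0x32007 flags P=1 W=1 U=1 S=0
  [1] read 0x32 idx=19: raw=0x36007 flags P=1 W=1 U=1 S=0
  → PA=0x3621C  (2 entries read)
#1 VA=0x2A121D3 (w,user):
  [0] read 0x31 idx=21: raw=0x39007 flags P=1 W=1 U=1 S=0
  [1] read 0x39 idx=18: raw=0x3D003 flags P=1 W=1 U=0 S=0
  ✗ PROTECTION_VIOLATION  [2 reads]
#2 VA=0xD25C (w,user):
  [0] read 0x31 idx=0: raw=0x3F007 flags P=1 W=1 U=1 S=0
  [1] read 0x3F idx=13: raw=0x43007 flags P=1 W=1 U=1 S=0
  → PA=0x4325C  (2 entries read)

Access #0 fault: NONE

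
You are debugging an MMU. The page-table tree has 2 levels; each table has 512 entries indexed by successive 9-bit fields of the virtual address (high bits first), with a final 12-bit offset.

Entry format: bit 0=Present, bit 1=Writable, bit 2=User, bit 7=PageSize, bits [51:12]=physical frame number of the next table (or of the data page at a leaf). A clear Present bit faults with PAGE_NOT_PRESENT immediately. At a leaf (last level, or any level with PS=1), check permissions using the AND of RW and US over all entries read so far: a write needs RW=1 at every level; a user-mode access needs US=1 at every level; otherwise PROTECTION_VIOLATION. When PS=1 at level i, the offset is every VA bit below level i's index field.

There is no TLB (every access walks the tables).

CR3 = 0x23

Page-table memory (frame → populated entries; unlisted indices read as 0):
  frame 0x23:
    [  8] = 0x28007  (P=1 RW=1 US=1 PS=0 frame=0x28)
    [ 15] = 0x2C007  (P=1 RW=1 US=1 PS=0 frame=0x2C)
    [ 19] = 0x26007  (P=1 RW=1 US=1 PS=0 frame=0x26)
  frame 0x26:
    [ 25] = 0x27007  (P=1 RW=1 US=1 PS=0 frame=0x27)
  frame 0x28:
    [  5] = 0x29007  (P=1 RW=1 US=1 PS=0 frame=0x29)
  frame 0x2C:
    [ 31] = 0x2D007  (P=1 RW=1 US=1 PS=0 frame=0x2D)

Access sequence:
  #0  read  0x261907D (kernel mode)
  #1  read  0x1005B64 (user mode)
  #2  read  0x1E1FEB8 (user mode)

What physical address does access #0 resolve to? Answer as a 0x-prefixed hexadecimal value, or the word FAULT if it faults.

Trace:
#0 VA=0x261907D (r,kernel):
  L0: frame=0x23 idx=19 entry=0x26007 [P=1 RW=1 US=1 PS=0]
  L1: frame=0x26 idx=25 entry=0x27007 [P=1 RW=1 US=1 PS=0]
  ✓ 0x2707D  — 2 lookups
#1 VA=0x1005B64 (r,user):
  L0: frame=0x23 idx=8 entry=0x28007 [P=1 RW=1 US=1 PS=0]
  L1: frame=0x28 idx=5 entry=0x29007 [P=1 RW=1 US=1 PS=0]
  ✓ 0x29B64  — 2 lookups
#2 VA=0x1E1FEB8 (r,user):
  L0: frame=0x23 idx=15 entry=0x2C007 [P=1 RW=1 US=1 PS=0]
  L1: frame=0x2C idx=31 entry=0x2D007 [P=1 RW=1 US=1 PS=0]
  ✓ 0x2DEB8  — 2 lookups

Access #0 PA: 0x2707D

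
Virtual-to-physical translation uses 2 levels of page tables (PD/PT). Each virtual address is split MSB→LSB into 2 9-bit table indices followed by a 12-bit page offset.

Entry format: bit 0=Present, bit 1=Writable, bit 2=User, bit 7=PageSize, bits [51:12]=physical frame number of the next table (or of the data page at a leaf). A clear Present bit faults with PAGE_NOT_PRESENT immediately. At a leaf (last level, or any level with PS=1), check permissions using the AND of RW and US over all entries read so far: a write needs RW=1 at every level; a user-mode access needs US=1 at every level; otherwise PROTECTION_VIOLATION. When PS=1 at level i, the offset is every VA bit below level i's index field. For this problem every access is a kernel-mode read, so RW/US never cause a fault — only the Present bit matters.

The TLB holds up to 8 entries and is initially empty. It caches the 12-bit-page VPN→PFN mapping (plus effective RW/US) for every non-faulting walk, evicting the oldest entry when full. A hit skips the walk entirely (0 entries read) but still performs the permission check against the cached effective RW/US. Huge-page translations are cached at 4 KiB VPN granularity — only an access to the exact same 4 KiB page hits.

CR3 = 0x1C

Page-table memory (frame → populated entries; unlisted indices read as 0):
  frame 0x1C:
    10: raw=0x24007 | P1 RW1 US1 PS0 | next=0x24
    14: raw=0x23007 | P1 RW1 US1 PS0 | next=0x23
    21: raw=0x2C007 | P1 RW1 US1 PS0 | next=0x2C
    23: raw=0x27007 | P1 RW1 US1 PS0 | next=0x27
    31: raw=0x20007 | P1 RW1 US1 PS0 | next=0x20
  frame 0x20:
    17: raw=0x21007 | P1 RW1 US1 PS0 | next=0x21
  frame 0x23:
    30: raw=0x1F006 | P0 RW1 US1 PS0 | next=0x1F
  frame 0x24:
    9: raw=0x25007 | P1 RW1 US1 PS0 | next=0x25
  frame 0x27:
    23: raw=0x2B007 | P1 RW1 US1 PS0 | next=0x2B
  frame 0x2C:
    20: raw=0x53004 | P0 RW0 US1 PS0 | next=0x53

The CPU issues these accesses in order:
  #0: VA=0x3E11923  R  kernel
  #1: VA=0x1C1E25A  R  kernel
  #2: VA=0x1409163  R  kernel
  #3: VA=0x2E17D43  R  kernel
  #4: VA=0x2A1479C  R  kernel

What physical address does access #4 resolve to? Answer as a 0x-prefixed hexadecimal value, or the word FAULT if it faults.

Trace:
#0 VA=0x3E11923 (r,kernel):
  L0: frame=0x1C idx=31 entry=0x20007 [P=1 RW=1 US=1 PS=0]
  L1: frame=0x20 idx=17 entry=0x21007 [P=1 RW=1 US=1 PS=0]
  ✓ 0x21923  — 2 lookups
#1 VA=0x1C1E25A (r,kernel):
  L0: frame=0x1C idx=14 entry=0x23007 [P=1 RW=1 US=1 PS=0]
  L1: frame=0x23 idx=30 entry=0x1F006 [P=0 RW=1 US=1 PS=0]
  ⇒ fault: PAGE_NOT_PRESENT  — 2 lookups
#2 VA=0x1409163 (r,kernel):
  L0: frame=0x1C idx=10 entry=0x24007 [P=1 RW=1 US=1 PS=0]
  L1: frame=0x24 idx=9 entry=0x25007 [P=1 RW=1 US=1 PS=0]
  ✓ 0x25163  — 2 lookups
#3 VA=0x2E17D43 (r,kernel):
  L0: frame=0x1C idx=23 entry=0x27007 [P=1 RW=1 US=1 PS=0]
  L1: frame=0x27 idx=23 entry=0x2B007 [P=1 RW=1 US=1 PS=0]
  ✓ 0x2BD43  — 2 lookups
#4 VA=0x2A1479C (r,kernel):
  L0: frame=0x1C idx=21 entry=0x2C007 [P=1 RW=1 US=1 PS=0]
  L1: frame=0x2C idx=20 entry=0x53004 [P=0 RW=0 US=1 PS=0]
  ⇒ fault: PAGE_NOT_PRESENT  — 2 lookups

Access #4 PA: FAULT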